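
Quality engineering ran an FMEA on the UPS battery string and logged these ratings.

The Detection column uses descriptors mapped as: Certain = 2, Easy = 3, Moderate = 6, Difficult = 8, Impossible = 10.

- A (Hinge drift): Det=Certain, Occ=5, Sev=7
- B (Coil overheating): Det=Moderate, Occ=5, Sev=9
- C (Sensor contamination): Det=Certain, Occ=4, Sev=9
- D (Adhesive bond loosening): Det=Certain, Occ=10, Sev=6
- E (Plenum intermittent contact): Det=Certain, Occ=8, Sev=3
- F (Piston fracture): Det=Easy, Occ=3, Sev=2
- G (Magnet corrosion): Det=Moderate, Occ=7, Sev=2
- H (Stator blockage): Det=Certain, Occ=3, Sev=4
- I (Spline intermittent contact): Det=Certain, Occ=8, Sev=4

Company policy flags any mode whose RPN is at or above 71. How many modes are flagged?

RPN = Severity × Occurrence × Detection:
  A: 7 × 5 × 2 = 70
  B: 9 × 5 × 6 = 270
  C: 9 × 4 × 2 = 72
  D: 6 × 10 × 2 = 120
  E: 3 × 8 × 2 = 48
  F: 2 × 3 × 3 = 18
  G: 2 × 7 × 6 = 84
  H: 4 × 3 × 2 = 24
  I: 4 × 8 × 2 = 64
Modes with RPN ≥ 71: B (270), C (72), D (120), G (84) → 4.

4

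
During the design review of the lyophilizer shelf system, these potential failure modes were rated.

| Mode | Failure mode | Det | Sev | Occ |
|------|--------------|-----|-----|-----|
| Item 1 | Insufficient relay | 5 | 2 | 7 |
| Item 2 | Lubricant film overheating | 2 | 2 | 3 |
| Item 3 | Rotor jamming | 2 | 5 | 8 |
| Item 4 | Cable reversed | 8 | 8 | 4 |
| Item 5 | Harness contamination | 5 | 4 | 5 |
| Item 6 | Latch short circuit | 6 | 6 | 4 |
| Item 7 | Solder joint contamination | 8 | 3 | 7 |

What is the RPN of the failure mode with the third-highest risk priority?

RPN = Severity × Occurrence × Detection:
  Item 1: 2 × 7 × 5 = 70
  Item 2: 2 × 3 × 2 = 12
  Item 3: 5 × 8 × 2 = 80
  Item 4: 8 × 4 × 8 = 256
  Item 5: 4 × 5 × 5 = 100
  Item 6: 6 × 4 × 6 = 144
  Item 7: 3 × 7 × 8 = 168
Sorted descending: 256, 168, 144, 100, 80, 70, 12.
The third-highest RPN is 144 (Item 6).

144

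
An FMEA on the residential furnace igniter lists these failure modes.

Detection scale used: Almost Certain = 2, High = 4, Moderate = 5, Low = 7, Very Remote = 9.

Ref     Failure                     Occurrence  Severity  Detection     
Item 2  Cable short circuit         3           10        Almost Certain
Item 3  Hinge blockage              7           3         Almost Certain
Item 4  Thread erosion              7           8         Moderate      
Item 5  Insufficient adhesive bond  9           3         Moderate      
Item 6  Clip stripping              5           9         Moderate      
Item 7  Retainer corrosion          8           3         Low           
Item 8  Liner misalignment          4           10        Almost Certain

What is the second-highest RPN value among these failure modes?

RPN = Severity × Occurrence × Detection:
  Item 2: 10 × 3 × 2 = 60
  Item 3: 3 × 7 × 2 = 42
  Item 4: 8 × 7 × 5 = 280
  Item 5: 3 × 9 × 5 = 135
  Item 6: 9 × 5 × 5 = 225
  Item 7: 3 × 8 × 7 = 168
  Item 8: 10 × 4 × 2 = 80
Sorted descending: 280, 225, 168, 135, 80, 60, 42.
The second-highest RPN is 225 (Item 6).

225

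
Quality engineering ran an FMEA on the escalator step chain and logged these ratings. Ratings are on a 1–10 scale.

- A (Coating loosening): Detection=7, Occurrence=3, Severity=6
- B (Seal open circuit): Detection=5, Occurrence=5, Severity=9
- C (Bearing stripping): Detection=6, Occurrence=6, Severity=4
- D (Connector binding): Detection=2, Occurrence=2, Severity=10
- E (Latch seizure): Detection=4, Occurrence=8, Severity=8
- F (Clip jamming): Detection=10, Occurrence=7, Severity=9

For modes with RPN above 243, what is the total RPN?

RPN = Severity × Occurrence × Detection:
  A: 6 × 3 × 7 = 126
  B: 9 × 5 × 5 = 225
  C: 4 × 6 × 6 = 144
  D: 10 × 2 × 2 = 40
  E: 8 × 8 × 4 = 256
  F: 9 × 7 × 10 = 630
RPN > 243: E (256), F (630).
Sum: 256 + 630 = 886.

886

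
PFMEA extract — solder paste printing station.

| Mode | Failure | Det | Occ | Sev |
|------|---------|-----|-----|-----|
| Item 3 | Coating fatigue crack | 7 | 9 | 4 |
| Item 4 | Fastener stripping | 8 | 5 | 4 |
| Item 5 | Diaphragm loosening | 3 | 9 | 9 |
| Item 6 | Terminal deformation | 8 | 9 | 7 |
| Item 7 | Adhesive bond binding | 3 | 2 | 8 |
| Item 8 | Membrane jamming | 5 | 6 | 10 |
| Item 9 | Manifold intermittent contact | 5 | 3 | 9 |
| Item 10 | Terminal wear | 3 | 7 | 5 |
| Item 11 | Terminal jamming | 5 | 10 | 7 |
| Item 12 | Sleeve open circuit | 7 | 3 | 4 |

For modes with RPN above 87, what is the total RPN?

RPN = Severity × Occurrence × Detection:
  Item 3: 4 × 9 × 7 = 252
  Item 4: 4 × 5 × 8 = 160
  Item 5: 9 × 9 × 3 = 243
  Item 6: 7 × 9 × 8 = 504
  Item 7: 8 × 2 × 3 = 48
  Item 8: 10 × 6 × 5 = 300
  Item 9: 9 × 3 × 5 = 135
  Item 10: 5 × 7 × 3 = 105
  Item 11: 7 × 10 × 5 = 350
  Item 12: 4 × 3 × 7 = 84
RPN > 87: Item 3 (252), Item 4 (160), Item 5 (243), Item 6 (504), Item 8 (300), Item 9 (135), Item 10 (105), Item 11 (350).
Sum: 252 + 160 + 243 + 504 + 300 + 135 + 105 + 350 = 2049.

2049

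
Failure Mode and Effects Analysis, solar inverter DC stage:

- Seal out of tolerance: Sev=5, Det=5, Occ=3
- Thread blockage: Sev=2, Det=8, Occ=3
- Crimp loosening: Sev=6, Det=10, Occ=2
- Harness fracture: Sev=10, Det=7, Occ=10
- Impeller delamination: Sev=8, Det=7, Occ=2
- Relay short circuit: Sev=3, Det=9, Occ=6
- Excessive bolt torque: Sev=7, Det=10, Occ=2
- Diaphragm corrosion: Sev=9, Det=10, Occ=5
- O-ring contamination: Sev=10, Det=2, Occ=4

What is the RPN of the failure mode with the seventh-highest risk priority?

80

RPN = Severity × Occurrence × Detection:
  Seal out of tolerance: 5 × 3 × 5 = 75
  Thread blockage: 2 × 3 × 8 = 48
  Crimp loosening: 6 × 2 × 10 = 120
  Harness fracture: 10 × 10 × 7 = 700
  Impeller delamination: 8 × 2 × 7 = 112
  Relay short circuit: 3 × 6 × 9 = 162
  Excessive bolt torque: 7 × 2 × 10 = 140
  Diaphragm corrosion: 9 × 5 × 10 = 450
  O-ring contamination: 10 × 4 × 2 = 80
Sorted descending: 700, 450, 162, 140, 120, 112, 80, 75, 48.
The seventh-highest RPN is 80 (O-ring contamination).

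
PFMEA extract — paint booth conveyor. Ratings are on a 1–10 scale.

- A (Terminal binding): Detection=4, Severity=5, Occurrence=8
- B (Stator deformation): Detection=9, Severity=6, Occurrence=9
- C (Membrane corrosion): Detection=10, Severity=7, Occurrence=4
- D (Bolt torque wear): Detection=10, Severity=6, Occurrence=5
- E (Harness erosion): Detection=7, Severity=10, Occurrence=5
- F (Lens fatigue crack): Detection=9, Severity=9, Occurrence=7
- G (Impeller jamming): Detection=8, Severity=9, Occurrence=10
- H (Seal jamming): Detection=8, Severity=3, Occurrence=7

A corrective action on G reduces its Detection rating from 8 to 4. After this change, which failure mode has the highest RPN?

RPN = Severity × Occurrence × Detection:
  A: 5 × 8 × 4 = 160
  B: 6 × 9 × 9 = 486
  C: 7 × 4 × 10 = 280
  D: 6 × 5 × 10 = 300
  E: 10 × 5 × 7 = 350
  F: 9 × 7 × 9 = 567
  G: 9 × 10 × 8 = 720
  H: 3 × 7 × 8 = 168
After action: G → 9 × 10 × 4 = 360.
Revised RPNs: F=567, B=486, G=360, E=350, D=300, C=280, H=168, A=160.
Highest is now F (567).

F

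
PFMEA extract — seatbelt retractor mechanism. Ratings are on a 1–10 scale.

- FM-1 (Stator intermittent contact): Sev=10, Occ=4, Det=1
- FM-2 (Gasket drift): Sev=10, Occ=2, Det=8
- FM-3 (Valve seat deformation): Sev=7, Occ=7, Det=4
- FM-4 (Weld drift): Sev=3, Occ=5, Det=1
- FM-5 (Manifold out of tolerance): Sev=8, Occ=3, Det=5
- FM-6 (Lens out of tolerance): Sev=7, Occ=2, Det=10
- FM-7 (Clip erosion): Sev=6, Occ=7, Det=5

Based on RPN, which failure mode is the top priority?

RPN = Severity × Occurrence × Detection:
  FM-1: 10 × 4 × 1 = 40
  FM-2: 10 × 2 × 8 = 160
  FM-3: 7 × 7 × 4 = 196
  FM-4: 3 × 5 × 1 = 15
  FM-5: 8 × 3 × 5 = 120
  FM-6: 7 × 2 × 10 = 140
  FM-7: 6 × 7 × 5 = 210
Highest RPN is 210 → FM-7.

FM-7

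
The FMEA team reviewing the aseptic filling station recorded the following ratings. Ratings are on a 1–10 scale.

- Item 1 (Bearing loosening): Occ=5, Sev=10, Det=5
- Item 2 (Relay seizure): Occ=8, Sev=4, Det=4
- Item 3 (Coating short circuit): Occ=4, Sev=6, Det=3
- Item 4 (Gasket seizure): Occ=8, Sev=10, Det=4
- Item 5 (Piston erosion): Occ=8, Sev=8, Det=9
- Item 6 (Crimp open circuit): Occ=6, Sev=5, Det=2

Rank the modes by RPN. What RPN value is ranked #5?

RPN = Severity × Occurrence × Detection:
  Item 1: 10 × 5 × 5 = 250
  Item 2: 4 × 8 × 4 = 128
  Item 3: 6 × 4 × 3 = 72
  Item 4: 10 × 8 × 4 = 320
  Item 5: 8 × 8 × 9 = 576
  Item 6: 5 × 6 × 2 = 60
Sorted descending: 576, 320, 250, 128, 72, 60.
The fifth-highest RPN is 72 (Item 3).

72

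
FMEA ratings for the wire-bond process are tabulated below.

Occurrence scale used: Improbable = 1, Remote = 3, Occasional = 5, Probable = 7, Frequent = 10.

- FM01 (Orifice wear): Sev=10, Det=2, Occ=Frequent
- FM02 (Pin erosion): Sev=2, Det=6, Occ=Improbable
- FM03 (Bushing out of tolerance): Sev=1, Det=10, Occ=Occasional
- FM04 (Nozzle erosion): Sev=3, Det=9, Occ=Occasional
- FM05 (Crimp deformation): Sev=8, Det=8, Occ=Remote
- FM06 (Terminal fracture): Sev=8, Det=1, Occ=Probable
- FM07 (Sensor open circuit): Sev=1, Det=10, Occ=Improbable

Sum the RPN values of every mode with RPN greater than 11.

645

RPN = Severity × Occurrence × Detection:
  FM01: 10 × 10 × 2 = 200
  FM02: 2 × 1 × 6 = 12
  FM03: 1 × 5 × 10 = 50
  FM04: 3 × 5 × 9 = 135
  FM05: 8 × 3 × 8 = 192
  FM06: 8 × 7 × 1 = 56
  FM07: 1 × 1 × 10 = 10
RPN > 11: FM01 (200), FM02 (12), FM03 (50), FM04 (135), FM05 (192), FM06 (56).
Sum: 200 + 12 + 50 + 135 + 192 + 56 = 645.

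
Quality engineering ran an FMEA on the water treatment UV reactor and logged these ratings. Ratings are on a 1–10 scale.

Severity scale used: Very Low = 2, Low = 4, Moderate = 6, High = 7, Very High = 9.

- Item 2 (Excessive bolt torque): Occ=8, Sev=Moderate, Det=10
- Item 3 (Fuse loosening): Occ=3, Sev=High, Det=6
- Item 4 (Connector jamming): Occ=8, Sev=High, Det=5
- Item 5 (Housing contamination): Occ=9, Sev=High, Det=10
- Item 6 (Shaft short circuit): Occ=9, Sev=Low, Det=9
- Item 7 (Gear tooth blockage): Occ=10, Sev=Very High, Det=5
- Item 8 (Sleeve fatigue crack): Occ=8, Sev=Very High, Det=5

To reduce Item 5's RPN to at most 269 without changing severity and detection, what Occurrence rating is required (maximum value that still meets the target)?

3

Item 5: S=7, O=9, D=10 → current RPN = 630.
Fixed product = 70. Need 70 × O ≤ 269, so O ≤ 269/70 = 3.84.
Maximum integer Occurrence rating = 3 (gives RPN 210; O=4 would give 280 > 269).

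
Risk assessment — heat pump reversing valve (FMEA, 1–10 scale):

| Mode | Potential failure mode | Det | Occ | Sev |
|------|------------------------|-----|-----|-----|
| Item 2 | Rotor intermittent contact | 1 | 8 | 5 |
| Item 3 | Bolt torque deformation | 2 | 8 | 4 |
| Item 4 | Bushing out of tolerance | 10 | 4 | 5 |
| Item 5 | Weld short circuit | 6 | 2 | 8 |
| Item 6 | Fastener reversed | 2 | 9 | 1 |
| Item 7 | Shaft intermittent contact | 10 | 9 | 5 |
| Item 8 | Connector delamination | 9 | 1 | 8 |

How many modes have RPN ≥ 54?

RPN = Severity × Occurrence × Detection:
  Item 2: 5 × 8 × 1 = 40
  Item 3: 4 × 8 × 2 = 64
  Item 4: 5 × 4 × 10 = 200
  Item 5: 8 × 2 × 6 = 96
  Item 6: 1 × 9 × 2 = 18
  Item 7: 5 × 9 × 10 = 450
  Item 8: 8 × 1 × 9 = 72
Modes with RPN ≥ 54: Item 3 (64), Item 4 (200), Item 5 (96), Item 7 (450), Item 8 (72) → 5.

5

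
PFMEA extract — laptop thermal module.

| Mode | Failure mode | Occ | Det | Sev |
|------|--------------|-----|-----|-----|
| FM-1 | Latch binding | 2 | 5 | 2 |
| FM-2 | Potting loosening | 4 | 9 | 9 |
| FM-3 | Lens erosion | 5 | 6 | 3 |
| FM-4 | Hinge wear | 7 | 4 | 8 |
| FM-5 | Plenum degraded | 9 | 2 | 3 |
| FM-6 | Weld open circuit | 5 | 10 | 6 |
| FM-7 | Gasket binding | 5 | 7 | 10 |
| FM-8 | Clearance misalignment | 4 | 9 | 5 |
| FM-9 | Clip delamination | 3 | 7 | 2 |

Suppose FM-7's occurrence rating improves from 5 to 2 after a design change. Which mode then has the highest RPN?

RPN = Severity × Occurrence × Detection:
  FM-1: 2 × 2 × 5 = 20
  FM-2: 9 × 4 × 9 = 324
  FM-3: 3 × 5 × 6 = 90
  FM-4: 8 × 7 × 4 = 224
  FM-5: 3 × 9 × 2 = 54
  FM-6: 6 × 5 × 10 = 300
  FM-7: 10 × 5 × 7 = 350
  FM-8: 5 × 4 × 9 = 180
  FM-9: 2 × 3 × 7 = 42
After action: FM-7 → 10 × 2 × 7 = 140.
Revised RPNs: FM-2=324, FM-6=300, FM-4=224, FM-8=180, FM-7=140, FM-3=90, FM-5=54, FM-9=42, FM-1=20.
Highest is now FM-2 (324).

FM-2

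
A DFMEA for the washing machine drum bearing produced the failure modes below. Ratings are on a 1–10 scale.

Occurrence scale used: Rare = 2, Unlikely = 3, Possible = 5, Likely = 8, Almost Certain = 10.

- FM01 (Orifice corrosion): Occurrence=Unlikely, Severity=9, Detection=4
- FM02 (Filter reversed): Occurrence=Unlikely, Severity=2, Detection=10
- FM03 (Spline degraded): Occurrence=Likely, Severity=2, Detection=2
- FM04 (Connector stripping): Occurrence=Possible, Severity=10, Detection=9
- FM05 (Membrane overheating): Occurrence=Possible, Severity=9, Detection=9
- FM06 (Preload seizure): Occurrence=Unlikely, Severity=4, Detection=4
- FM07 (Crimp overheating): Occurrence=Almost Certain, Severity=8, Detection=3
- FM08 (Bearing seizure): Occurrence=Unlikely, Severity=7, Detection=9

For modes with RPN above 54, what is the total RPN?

1452

RPN = Severity × Occurrence × Detection:
  FM01: 9 × 3 × 4 = 108
  FM02: 2 × 3 × 10 = 60
  FM03: 2 × 8 × 2 = 32
  FM04: 10 × 5 × 9 = 450
  FM05: 9 × 5 × 9 = 405
  FM06: 4 × 3 × 4 = 48
  FM07: 8 × 10 × 3 = 240
  FM08: 7 × 3 × 9 = 189
RPN > 54: FM01 (108), FM02 (60), FM04 (450), FM05 (405), FM07 (240), FM08 (189).
Sum: 108 + 60 + 450 + 405 + 240 + 189 = 1452.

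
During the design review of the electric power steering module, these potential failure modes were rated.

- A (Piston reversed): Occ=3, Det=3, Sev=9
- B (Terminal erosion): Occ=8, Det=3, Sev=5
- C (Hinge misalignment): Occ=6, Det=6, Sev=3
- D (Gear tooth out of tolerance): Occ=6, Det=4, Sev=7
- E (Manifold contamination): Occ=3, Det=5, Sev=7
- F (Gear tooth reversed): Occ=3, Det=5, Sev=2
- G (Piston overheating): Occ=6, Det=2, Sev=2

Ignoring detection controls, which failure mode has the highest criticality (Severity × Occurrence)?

Criticality = Severity × Occurrence:
  A: 9 × 3 = 27
  B: 5 × 8 = 40
  C: 3 × 6 = 18
  D: 7 × 6 = 42
  E: 7 × 3 = 21
  F: 2 × 3 = 6
  G: 2 × 6 = 12
Highest criticality is 42 → D.

D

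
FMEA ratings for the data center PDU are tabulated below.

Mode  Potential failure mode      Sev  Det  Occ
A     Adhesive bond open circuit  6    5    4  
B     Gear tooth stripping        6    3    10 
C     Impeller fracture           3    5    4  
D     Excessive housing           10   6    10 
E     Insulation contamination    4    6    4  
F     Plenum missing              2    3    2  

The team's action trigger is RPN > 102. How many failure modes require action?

RPN = Severity × Occurrence × Detection:
  A: 6 × 4 × 5 = 120
  B: 6 × 10 × 3 = 180
  C: 3 × 4 × 5 = 60
  D: 10 × 10 × 6 = 600
  E: 4 × 4 × 6 = 96
  F: 2 × 2 × 3 = 12
Modes with RPN > 102: A (120), B (180), D (600) → 3.

3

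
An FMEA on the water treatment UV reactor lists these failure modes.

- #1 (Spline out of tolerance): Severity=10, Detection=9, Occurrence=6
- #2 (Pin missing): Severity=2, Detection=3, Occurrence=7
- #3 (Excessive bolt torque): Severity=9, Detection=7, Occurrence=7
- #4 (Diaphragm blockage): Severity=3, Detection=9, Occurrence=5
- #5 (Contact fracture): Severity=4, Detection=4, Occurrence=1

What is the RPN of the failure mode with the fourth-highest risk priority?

42

RPN = Severity × Occurrence × Detection:
  #1: 10 × 6 × 9 = 540
  #2: 2 × 7 × 3 = 42
  #3: 9 × 7 × 7 = 441
  #4: 3 × 5 × 9 = 135
  #5: 4 × 1 × 4 = 16
Sorted descending: 540, 441, 135, 42, 16.
The fourth-highest RPN is 42 (#2).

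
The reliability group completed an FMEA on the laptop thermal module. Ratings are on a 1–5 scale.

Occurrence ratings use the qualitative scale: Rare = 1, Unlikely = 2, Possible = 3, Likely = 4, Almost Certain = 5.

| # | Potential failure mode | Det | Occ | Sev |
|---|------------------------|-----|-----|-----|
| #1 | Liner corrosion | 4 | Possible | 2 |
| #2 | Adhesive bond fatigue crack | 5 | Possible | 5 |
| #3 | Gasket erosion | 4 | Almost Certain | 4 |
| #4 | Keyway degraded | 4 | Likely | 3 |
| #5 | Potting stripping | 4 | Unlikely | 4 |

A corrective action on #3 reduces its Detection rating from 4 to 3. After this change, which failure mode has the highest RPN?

#2

RPN = Severity × Occurrence × Detection:
  #1: 2 × 3 × 4 = 24
  #2: 5 × 3 × 5 = 75
  #3: 4 × 5 × 4 = 80
  #4: 3 × 4 × 4 = 48
  #5: 4 × 2 × 4 = 32
After action: #3 → 4 × 5 × 3 = 60.
Revised RPNs: #2=75, #3=60, #4=48, #5=32, #1=24.
Highest is now #2 (75).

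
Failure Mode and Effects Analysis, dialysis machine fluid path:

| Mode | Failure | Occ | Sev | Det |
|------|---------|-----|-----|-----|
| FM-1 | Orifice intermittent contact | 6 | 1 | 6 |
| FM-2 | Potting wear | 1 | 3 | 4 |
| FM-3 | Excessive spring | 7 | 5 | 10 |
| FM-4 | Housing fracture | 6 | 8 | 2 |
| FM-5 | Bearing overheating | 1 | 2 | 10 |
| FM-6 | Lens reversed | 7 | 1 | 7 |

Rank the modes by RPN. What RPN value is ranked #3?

49

RPN = Severity × Occurrence × Detection:
  FM-1: 1 × 6 × 6 = 36
  FM-2: 3 × 1 × 4 = 12
  FM-3: 5 × 7 × 10 = 350
  FM-4: 8 × 6 × 2 = 96
  FM-5: 2 × 1 × 10 = 20
  FM-6: 1 × 7 × 7 = 49
Sorted descending: 350, 96, 49, 36, 20, 12.
The third-highest RPN is 49 (FM-6).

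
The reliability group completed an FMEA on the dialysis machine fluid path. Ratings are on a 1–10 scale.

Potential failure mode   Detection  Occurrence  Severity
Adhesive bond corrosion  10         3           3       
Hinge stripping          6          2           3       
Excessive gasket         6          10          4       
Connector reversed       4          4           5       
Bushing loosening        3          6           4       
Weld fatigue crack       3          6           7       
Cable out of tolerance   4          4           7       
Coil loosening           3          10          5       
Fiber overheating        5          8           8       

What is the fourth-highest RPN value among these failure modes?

RPN = Severity × Occurrence × Detection:
  Adhesive bond corrosion: 3 × 3 × 10 = 90
  Hinge stripping: 3 × 2 × 6 = 36
  Excessive gasket: 4 × 10 × 6 = 240
  Connector reversed: 5 × 4 × 4 = 80
  Bushing loosening: 4 × 6 × 3 = 72
  Weld fatigue crack: 7 × 6 × 3 = 126
  Cable out of tolerance: 7 × 4 × 4 = 112
  Coil loosening: 5 × 10 × 3 = 150
  Fiber overheating: 8 × 8 × 5 = 320
Sorted descending: 320, 240, 150, 126, 112, 90, 80, 72, 36.
The fourth-highest RPN is 126 (Weld fatigue crack).

126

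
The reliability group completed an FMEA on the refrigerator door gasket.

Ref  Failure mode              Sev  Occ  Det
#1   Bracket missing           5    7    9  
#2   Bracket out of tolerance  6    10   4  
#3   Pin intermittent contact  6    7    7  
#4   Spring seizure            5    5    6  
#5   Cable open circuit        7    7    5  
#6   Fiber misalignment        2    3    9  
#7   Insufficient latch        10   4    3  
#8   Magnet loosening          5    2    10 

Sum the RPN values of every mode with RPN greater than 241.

854

RPN = Severity × Occurrence × Detection:
  #1: 5 × 7 × 9 = 315
  #2: 6 × 10 × 4 = 240
  #3: 6 × 7 × 7 = 294
  #4: 5 × 5 × 6 = 150
  #5: 7 × 7 × 5 = 245
  #6: 2 × 3 × 9 = 54
  #7: 10 × 4 × 3 = 120
  #8: 5 × 2 × 10 = 100
RPN > 241: #1 (315), #3 (294), #5 (245).
Sum: 315 + 294 + 245 = 854.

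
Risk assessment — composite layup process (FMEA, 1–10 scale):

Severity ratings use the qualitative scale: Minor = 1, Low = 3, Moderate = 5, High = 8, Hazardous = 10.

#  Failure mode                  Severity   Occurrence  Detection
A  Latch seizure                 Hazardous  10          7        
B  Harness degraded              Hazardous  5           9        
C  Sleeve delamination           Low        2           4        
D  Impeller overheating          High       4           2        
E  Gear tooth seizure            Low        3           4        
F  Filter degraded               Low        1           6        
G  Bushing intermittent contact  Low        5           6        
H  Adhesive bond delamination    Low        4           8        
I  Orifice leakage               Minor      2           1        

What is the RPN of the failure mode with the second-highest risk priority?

RPN = Severity × Occurrence × Detection:
  A: 10 × 10 × 7 = 700
  B: 10 × 5 × 9 = 450
  C: 3 × 2 × 4 = 24
  D: 8 × 4 × 2 = 64
  E: 3 × 3 × 4 = 36
  F: 3 × 1 × 6 = 18
  G: 3 × 5 × 6 = 90
  H: 3 × 4 × 8 = 96
  I: 1 × 2 × 1 = 2
Sorted descending: 700, 450, 96, 90, 64, 36, 24, 18, 2.
The second-highest RPN is 450 (B).

450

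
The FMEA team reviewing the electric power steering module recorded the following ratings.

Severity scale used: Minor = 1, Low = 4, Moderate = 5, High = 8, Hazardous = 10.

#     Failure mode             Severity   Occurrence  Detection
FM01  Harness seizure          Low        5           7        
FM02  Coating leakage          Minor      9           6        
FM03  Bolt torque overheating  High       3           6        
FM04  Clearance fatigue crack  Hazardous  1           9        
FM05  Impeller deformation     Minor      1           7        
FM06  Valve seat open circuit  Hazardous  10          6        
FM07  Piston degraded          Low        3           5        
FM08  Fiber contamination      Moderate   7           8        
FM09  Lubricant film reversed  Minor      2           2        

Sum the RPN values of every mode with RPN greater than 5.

RPN = Severity × Occurrence × Detection:
  FM01: 4 × 5 × 7 = 140
  FM02: 1 × 9 × 6 = 54
  FM03: 8 × 3 × 6 = 144
  FM04: 10 × 1 × 9 = 90
  FM05: 1 × 1 × 7 = 7
  FM06: 10 × 10 × 6 = 600
  FM07: 4 × 3 × 5 = 60
  FM08: 5 × 7 × 8 = 280
  FM09: 1 × 2 × 2 = 4
RPN > 5: FM01 (140), FM02 (54), FM03 (144), FM04 (90), FM05 (7), FM06 (600), FM07 (60), FM08 (280).
Sum: 140 + 54 + 144 + 90 + 7 + 600 + 60 + 280 = 1375.

1375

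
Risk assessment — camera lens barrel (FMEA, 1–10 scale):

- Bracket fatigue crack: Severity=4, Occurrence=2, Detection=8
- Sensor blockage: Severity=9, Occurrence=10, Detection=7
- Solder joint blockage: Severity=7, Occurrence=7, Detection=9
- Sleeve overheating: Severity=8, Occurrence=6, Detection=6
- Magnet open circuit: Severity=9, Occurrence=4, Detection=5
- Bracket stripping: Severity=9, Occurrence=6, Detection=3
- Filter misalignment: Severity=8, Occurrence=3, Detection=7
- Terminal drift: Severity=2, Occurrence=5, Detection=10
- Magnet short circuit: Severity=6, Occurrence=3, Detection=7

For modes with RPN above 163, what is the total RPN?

RPN = Severity × Occurrence × Detection:
  Bracket fatigue crack: 4 × 2 × 8 = 64
  Sensor blockage: 9 × 10 × 7 = 630
  Solder joint blockage: 7 × 7 × 9 = 441
  Sleeve overheating: 8 × 6 × 6 = 288
  Magnet open circuit: 9 × 4 × 5 = 180
  Bracket stripping: 9 × 6 × 3 = 162
  Filter misalignment: 8 × 3 × 7 = 168
  Terminal drift: 2 × 5 × 10 = 100
  Magnet short circuit: 6 × 3 × 7 = 126
RPN > 163: Sensor blockage (630), Solder joint blockage (441), Sleeve overheating (288), Magnet open circuit (180), Filter misalignment (168).
Sum: 630 + 441 + 288 + 180 + 168 = 1707.

1707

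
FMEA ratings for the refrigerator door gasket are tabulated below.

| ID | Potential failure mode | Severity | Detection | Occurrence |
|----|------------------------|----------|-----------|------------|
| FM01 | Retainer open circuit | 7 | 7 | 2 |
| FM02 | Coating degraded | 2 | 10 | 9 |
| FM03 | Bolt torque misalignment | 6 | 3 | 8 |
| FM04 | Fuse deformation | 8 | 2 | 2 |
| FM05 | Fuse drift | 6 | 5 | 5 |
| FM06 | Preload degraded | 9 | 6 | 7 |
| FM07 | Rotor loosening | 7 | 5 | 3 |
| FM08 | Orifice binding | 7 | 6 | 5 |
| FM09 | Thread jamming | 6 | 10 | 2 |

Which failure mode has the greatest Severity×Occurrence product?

Criticality = Severity × Occurrence:
  FM01: 7 × 2 = 14
  FM02: 2 × 9 = 18
  FM03: 6 × 8 = 48
  FM04: 8 × 2 = 16
  FM05: 6 × 5 = 30
  FM06: 9 × 7 = 63
  FM07: 7 × 3 = 21
  FM08: 7 × 5 = 35
  FM09: 6 × 2 = 12
Highest criticality is 63 → FM06.

FM06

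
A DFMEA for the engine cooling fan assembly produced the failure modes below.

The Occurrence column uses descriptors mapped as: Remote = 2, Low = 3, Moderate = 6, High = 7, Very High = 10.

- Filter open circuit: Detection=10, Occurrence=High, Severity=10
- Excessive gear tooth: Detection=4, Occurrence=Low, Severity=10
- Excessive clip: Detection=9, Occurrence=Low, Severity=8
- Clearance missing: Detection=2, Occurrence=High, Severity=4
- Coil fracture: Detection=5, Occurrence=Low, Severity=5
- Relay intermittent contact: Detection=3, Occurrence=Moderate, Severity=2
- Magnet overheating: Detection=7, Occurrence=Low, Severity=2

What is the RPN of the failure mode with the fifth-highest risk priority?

RPN = Severity × Occurrence × Detection:
  Filter open circuit: 10 × 7 × 10 = 700
  Excessive gear tooth: 10 × 3 × 4 = 120
  Excessive clip: 8 × 3 × 9 = 216
  Clearance missing: 4 × 7 × 2 = 56
  Coil fracture: 5 × 3 × 5 = 75
  Relay intermittent contact: 2 × 6 × 3 = 36
  Magnet overheating: 2 × 3 × 7 = 42
Sorted descending: 700, 216, 120, 75, 56, 42, 36.
The fifth-highest RPN is 56 (Clearance missing).

56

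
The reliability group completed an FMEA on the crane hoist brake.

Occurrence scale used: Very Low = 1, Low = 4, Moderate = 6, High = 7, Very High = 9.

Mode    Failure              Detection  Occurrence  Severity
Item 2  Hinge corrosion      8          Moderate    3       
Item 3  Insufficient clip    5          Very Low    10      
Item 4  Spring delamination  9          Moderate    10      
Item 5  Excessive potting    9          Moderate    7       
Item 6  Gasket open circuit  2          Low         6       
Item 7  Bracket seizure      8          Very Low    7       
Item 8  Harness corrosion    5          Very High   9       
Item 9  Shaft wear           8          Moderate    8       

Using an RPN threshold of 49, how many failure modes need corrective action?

RPN = Severity × Occurrence × Detection:
  Item 2: 3 × 6 × 8 = 144
  Item 3: 10 × 1 × 5 = 50
  Item 4: 10 × 6 × 9 = 540
  Item 5: 7 × 6 × 9 = 378
  Item 6: 6 × 4 × 2 = 48
  Item 7: 7 × 1 × 8 = 56
  Item 8: 9 × 9 × 5 = 405
  Item 9: 8 × 6 × 8 = 384
Modes with RPN ≥ 49: Item 2 (144), Item 3 (50), Item 4 (540), Item 5 (378), Item 7 (56), Item 8 (405), Item 9 (384) → 7.

7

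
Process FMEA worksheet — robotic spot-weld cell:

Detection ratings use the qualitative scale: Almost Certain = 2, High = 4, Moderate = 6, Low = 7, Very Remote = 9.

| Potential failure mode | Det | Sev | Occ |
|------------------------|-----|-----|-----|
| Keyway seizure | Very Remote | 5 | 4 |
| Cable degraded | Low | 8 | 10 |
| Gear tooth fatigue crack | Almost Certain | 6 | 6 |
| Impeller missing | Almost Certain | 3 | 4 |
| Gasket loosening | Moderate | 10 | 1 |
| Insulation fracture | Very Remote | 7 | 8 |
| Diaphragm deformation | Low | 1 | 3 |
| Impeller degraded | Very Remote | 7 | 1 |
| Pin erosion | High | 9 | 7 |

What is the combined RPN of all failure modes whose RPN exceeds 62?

1631

RPN = Severity × Occurrence × Detection:
  Keyway seizure: 5 × 4 × 9 = 180
  Cable degraded: 8 × 10 × 7 = 560
  Gear tooth fatigue crack: 6 × 6 × 2 = 72
  Impeller missing: 3 × 4 × 2 = 24
  Gasket loosening: 10 × 1 × 6 = 60
  Insulation fracture: 7 × 8 × 9 = 504
  Diaphragm deformation: 1 × 3 × 7 = 21
  Impeller degraded: 7 × 1 × 9 = 63
  Pin erosion: 9 × 7 × 4 = 252
RPN > 62: Keyway seizure (180), Cable degraded (560), Gear tooth fatigue crack (72), Insulation fracture (504), Impeller degraded (63), Pin erosion (252).
Sum: 180 + 560 + 72 + 504 + 63 + 252 = 1631.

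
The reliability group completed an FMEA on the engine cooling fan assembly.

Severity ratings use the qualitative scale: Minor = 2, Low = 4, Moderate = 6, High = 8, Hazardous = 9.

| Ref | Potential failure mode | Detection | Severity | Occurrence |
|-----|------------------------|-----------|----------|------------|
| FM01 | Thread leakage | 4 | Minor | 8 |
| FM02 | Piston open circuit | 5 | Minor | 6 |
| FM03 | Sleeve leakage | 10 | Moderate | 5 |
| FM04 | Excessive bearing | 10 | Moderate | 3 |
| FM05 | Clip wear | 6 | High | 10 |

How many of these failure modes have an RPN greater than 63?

4

RPN = Severity × Occurrence × Detection:
  FM01: 2 × 8 × 4 = 64
  FM02: 2 × 6 × 5 = 60
  FM03: 6 × 5 × 10 = 300
  FM04: 6 × 3 × 10 = 180
  FM05: 8 × 10 × 6 = 480
Modes with RPN > 63: FM01 (64), FM03 (300), FM04 (180), FM05 (480) → 4.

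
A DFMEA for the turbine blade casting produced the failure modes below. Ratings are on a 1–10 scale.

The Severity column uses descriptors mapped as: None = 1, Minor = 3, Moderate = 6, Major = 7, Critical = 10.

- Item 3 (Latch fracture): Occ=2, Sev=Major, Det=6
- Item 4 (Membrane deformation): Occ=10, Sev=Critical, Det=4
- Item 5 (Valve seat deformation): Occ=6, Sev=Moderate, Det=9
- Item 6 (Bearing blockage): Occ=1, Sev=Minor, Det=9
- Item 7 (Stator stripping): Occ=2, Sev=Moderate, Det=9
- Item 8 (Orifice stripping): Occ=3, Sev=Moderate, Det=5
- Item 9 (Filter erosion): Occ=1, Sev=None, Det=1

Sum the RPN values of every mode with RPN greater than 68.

1006

RPN = Severity × Occurrence × Detection:
  Item 3: 7 × 2 × 6 = 84
  Item 4: 10 × 10 × 4 = 400
  Item 5: 6 × 6 × 9 = 324
  Item 6: 3 × 1 × 9 = 27
  Item 7: 6 × 2 × 9 = 108
  Item 8: 6 × 3 × 5 = 90
  Item 9: 1 × 1 × 1 = 1
RPN > 68: Item 3 (84), Item 4 (400), Item 5 (324), Item 7 (108), Item 8 (90).
Sum: 84 + 400 + 324 + 108 + 90 = 1006.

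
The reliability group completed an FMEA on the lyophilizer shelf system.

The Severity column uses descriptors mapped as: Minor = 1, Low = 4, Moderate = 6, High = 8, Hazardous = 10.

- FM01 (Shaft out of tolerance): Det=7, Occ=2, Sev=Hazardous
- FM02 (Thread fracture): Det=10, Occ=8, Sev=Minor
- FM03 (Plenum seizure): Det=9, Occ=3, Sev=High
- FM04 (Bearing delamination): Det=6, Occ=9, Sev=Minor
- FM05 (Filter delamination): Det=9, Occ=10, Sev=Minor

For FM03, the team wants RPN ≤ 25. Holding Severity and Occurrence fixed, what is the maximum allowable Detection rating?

1

FM03: S=8, O=3, D=9 → current RPN = 216.
Fixed product = 24. Need 24 × D ≤ 25, so D ≤ 25/24 = 1.04.
Maximum integer Detection rating = 1 (gives RPN 24; D=2 would give 48 > 25).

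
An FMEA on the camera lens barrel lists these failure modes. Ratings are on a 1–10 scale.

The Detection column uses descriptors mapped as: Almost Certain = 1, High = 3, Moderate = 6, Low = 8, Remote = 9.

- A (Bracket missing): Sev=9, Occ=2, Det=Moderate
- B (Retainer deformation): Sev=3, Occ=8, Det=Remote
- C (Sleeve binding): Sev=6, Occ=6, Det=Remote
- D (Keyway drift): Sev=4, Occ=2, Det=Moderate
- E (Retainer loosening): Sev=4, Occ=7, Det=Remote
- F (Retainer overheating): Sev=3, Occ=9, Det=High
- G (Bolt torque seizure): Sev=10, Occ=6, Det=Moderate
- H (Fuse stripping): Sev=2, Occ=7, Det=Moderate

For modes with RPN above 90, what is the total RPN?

RPN = Severity × Occurrence × Detection:
  A: 9 × 2 × 6 = 108
  B: 3 × 8 × 9 = 216
  C: 6 × 6 × 9 = 324
  D: 4 × 2 × 6 = 48
  E: 4 × 7 × 9 = 252
  F: 3 × 9 × 3 = 81
  G: 10 × 6 × 6 = 360
  H: 2 × 7 × 6 = 84
RPN > 90: A (108), B (216), C (324), E (252), G (360).
Sum: 108 + 216 + 324 + 252 + 360 = 1260.

1260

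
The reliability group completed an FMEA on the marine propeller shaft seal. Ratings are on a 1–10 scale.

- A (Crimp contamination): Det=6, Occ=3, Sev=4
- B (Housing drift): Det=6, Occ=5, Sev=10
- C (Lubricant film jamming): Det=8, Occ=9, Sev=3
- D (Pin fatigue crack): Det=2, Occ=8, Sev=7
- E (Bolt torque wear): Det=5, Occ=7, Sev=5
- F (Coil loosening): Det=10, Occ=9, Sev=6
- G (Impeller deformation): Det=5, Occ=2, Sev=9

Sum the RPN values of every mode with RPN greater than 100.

1343

RPN = Severity × Occurrence × Detection:
  A: 4 × 3 × 6 = 72
  B: 10 × 5 × 6 = 300
  C: 3 × 9 × 8 = 216
  D: 7 × 8 × 2 = 112
  E: 5 × 7 × 5 = 175
  F: 6 × 9 × 10 = 540
  G: 9 × 2 × 5 = 90
RPN > 100: B (300), C (216), D (112), E (175), F (540).
Sum: 300 + 216 + 112 + 175 + 540 = 1343.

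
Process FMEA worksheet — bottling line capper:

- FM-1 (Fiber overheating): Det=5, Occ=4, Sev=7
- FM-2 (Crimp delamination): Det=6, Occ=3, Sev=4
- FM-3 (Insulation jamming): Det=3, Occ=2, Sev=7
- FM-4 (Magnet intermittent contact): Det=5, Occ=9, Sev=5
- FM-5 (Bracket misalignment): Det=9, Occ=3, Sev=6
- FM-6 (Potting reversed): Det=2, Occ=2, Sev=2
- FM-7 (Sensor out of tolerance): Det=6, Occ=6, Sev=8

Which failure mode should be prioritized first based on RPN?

RPN = Severity × Occurrence × Detection:
  FM-1: 7 × 4 × 5 = 140
  FM-2: 4 × 3 × 6 = 72
  FM-3: 7 × 2 × 3 = 42
  FM-4: 5 × 9 × 5 = 225
  FM-5: 6 × 3 × 9 = 162
  FM-6: 2 × 2 × 2 = 8
  FM-7: 8 × 6 × 6 = 288
Highest RPN is 288 → FM-7.

FM-7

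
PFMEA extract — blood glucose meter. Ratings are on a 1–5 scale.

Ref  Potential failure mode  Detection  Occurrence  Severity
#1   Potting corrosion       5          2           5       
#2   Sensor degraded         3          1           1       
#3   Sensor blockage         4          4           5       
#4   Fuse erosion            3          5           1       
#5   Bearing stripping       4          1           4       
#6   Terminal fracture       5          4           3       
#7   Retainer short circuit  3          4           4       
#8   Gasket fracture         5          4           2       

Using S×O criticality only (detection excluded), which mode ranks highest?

#3

Criticality = Severity × Occurrence:
  #1: 5 × 2 = 10
  #2: 1 × 1 = 1
  #3: 5 × 4 = 20
  #4: 1 × 5 = 5
  #5: 4 × 1 = 4
  #6: 3 × 4 = 12
  #7: 4 × 4 = 16
  #8: 2 × 4 = 8
Highest criticality is 20 → #3.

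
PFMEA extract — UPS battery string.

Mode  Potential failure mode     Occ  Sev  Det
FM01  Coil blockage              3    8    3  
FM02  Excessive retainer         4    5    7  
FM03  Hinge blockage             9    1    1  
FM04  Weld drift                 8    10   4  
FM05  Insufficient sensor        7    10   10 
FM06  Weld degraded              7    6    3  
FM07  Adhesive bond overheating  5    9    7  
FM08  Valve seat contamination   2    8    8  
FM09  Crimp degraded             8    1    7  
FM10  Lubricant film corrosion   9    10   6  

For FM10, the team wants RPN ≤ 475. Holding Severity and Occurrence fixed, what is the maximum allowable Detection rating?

5

FM10: S=10, O=9, D=6 → current RPN = 540.
Fixed product = 90. Need 90 × D ≤ 475, so D ≤ 475/90 = 5.28.
Maximum integer Detection rating = 5 (gives RPN 450; D=6 would give 540 > 475).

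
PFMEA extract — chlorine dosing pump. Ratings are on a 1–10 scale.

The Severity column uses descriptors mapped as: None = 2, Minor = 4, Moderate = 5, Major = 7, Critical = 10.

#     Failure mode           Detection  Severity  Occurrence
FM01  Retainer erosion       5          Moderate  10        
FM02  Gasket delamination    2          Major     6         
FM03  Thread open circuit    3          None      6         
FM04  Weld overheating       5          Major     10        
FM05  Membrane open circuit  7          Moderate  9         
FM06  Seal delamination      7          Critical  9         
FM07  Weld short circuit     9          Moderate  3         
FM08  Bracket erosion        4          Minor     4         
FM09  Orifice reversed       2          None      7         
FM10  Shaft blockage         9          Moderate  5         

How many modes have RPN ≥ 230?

RPN = Severity × Occurrence × Detection:
  FM01: 5 × 10 × 5 = 250
  FM02: 7 × 6 × 2 = 84
  FM03: 2 × 6 × 3 = 36
  FM04: 7 × 10 × 5 = 350
  FM05: 5 × 9 × 7 = 315
  FM06: 10 × 9 × 7 = 630
  FM07: 5 × 3 × 9 = 135
  FM08: 4 × 4 × 4 = 64
  FM09: 2 × 7 × 2 = 28
  FM10: 5 × 5 × 9 = 225
Modes with RPN ≥ 230: FM01 (250), FM04 (350), FM05 (315), FM06 (630) → 4.

4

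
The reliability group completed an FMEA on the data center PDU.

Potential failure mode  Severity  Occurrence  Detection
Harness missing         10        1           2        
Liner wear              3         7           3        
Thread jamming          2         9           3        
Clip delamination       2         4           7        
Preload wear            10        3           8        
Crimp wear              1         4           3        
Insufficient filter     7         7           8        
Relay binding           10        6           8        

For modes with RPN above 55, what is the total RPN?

RPN = Severity × Occurrence × Detection:
  Harness missing: 10 × 1 × 2 = 20
  Liner wear: 3 × 7 × 3 = 63
  Thread jamming: 2 × 9 × 3 = 54
  Clip delamination: 2 × 4 × 7 = 56
  Preload wear: 10 × 3 × 8 = 240
  Crimp wear: 1 × 4 × 3 = 12
  Insufficient filter: 7 × 7 × 8 = 392
  Relay binding: 10 × 6 × 8 = 480
RPN > 55: Liner wear (63), Clip delamination (56), Preload wear (240), Insufficient filter (392), Relay binding (480).
Sum: 63 + 56 + 240 + 392 + 480 = 1231.

1231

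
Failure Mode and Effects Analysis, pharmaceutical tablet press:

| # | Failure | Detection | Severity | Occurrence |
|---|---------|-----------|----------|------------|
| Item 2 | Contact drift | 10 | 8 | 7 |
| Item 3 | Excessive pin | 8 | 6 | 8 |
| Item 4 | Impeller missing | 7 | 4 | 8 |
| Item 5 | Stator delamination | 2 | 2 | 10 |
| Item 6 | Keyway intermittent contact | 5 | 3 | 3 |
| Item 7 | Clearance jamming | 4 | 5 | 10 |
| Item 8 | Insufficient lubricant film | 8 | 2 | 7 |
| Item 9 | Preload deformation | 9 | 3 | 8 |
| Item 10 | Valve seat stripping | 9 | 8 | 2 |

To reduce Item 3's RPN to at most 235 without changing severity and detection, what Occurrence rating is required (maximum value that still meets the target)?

Item 3: S=6, O=8, D=8 → current RPN = 384.
Fixed product = 48. Need 48 × O ≤ 235, so O ≤ 235/48 = 4.90.
Maximum integer Occurrence rating = 4 (gives RPN 192; O=5 would give 240 > 235).

4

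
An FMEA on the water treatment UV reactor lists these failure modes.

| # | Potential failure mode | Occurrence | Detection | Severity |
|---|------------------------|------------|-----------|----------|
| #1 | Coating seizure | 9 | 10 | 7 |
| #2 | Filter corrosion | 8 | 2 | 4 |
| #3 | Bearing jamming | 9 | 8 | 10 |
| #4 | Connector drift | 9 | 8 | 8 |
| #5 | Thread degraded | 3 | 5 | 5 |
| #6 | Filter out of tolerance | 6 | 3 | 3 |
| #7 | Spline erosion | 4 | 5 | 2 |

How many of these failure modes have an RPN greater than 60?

5

RPN = Severity × Occurrence × Detection:
  #1: 7 × 9 × 10 = 630
  #2: 4 × 8 × 2 = 64
  #3: 10 × 9 × 8 = 720
  #4: 8 × 9 × 8 = 576
  #5: 5 × 3 × 5 = 75
  #6: 3 × 6 × 3 = 54
  #7: 2 × 4 × 5 = 40
Modes with RPN > 60: #1 (630), #2 (64), #3 (720), #4 (576), #5 (75) → 5.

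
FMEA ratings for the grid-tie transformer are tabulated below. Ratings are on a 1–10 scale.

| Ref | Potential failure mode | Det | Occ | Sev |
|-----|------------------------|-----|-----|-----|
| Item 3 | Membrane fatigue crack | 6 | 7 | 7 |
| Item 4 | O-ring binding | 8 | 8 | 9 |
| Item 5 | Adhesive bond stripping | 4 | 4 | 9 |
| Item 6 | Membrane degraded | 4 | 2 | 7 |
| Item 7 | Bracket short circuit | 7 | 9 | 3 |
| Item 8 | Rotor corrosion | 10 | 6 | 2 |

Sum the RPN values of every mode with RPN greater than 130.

RPN = Severity × Occurrence × Detection:
  Item 3: 7 × 7 × 6 = 294
  Item 4: 9 × 8 × 8 = 576
  Item 5: 9 × 4 × 4 = 144
  Item 6: 7 × 2 × 4 = 56
  Item 7: 3 × 9 × 7 = 189
  Item 8: 2 × 6 × 10 = 120
RPN > 130: Item 3 (294), Item 4 (576), Item 5 (144), Item 7 (189).
Sum: 294 + 576 + 144 + 189 = 1203.

1203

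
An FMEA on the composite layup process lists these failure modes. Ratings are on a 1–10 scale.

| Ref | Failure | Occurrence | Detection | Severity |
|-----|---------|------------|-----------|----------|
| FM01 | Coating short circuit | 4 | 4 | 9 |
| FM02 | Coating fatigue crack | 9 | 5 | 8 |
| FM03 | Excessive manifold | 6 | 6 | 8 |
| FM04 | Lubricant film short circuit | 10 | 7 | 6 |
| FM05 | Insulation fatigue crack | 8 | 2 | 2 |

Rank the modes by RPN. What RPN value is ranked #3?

RPN = Severity × Occurrence × Detection:
  FM01: 9 × 4 × 4 = 144
  FM02: 8 × 9 × 5 = 360
  FM03: 8 × 6 × 6 = 288
  FM04: 6 × 10 × 7 = 420
  FM05: 2 × 8 × 2 = 32
Sorted descending: 420, 360, 288, 144, 32.
The third-highest RPN is 288 (FM03).

288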